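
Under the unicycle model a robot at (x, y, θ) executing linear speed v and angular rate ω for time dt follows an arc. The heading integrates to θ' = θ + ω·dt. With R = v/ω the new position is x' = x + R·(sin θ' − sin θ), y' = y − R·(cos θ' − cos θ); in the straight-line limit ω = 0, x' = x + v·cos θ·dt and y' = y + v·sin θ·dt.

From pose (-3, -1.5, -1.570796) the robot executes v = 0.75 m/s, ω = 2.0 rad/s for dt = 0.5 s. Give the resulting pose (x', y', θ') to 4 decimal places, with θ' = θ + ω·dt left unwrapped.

θ' = -1.5708 + 2.0·0.5 = -0.5708
R = v/ω = 0.75/2.0 = 0.3750
x' = -3 + 0.3750·(sin -0.5708 − sin -1.5708) = -2.8276
y' = -1.5 − 0.3750·(cos -0.5708 − cos -1.5708) = -1.8156

(-2.8276, -1.8156, -0.5708)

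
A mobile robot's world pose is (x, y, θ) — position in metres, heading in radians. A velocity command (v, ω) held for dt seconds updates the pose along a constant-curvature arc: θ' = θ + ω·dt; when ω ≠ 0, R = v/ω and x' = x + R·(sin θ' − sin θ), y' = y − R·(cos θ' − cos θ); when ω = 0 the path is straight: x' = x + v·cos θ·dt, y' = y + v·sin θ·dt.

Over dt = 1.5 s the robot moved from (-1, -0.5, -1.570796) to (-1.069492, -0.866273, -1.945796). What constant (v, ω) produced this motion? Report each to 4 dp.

Δθ = -1.945796 − -1.570796 = -0.375000
ω = Δθ/dt = -0.375000/1.5 = -0.2500
R = −Δy/(cos θ' − cos θ) = -1.0000
v = R·ω = -1.0000·-0.2500 = 0.2500

v = 0.2500, ω = -0.2500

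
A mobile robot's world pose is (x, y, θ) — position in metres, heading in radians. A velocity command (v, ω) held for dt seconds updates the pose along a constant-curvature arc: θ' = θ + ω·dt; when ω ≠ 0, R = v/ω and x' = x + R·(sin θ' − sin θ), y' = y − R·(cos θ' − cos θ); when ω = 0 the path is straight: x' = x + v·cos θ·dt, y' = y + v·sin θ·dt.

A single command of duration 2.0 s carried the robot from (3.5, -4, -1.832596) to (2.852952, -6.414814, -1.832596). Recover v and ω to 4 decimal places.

v = 1.2500, ω = 0.0000

Δθ = -1.832596 − -1.832596 = 0.000000
ω = Δθ/dt = 0.000000/2.0 = 0.0000
ω = 0 → v = (Δx·cos θ + Δy·sin θ)/dt = 1.2500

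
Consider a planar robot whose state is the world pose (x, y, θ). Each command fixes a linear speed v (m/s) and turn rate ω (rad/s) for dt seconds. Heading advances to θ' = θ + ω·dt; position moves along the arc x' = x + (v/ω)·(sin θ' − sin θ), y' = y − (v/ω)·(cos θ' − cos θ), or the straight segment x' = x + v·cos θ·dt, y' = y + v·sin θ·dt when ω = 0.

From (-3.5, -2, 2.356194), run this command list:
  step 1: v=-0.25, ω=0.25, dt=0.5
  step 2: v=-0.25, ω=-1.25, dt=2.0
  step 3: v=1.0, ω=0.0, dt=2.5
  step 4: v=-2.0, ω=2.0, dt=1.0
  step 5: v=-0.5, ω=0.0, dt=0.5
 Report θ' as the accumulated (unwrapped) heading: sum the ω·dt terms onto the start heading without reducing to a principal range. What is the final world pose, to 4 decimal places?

(-1.8692, -4.1156, 1.9812)

step 1: θ'=2.4812 (R=-1.0000) → pose (-3.4063, -2.0826, 2.4812)
step 2: θ'=-0.0188 (R=0.2000) → pose (-3.5328, -2.4406, -0.0188)
step 3: θ'=-0.0188 (straight) → pose (-1.0332, -2.4876, -0.0188)
step 4: θ'=1.9812 (R=-1.0000) → pose (-1.9690, -3.8864, 1.9812)
step 5: θ'=1.9812 (straight) → pose (-1.8692, -4.1156, 1.9812)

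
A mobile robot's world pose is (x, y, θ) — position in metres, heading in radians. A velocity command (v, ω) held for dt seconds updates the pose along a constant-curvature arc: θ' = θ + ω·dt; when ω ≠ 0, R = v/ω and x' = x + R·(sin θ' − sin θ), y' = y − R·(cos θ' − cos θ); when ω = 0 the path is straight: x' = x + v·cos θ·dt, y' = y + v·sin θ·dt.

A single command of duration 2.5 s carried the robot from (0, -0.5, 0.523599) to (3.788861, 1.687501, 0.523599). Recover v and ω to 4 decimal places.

v = 1.7500, ω = 0.0000

Δθ = 0.523599 − 0.523599 = 0.000000
ω = Δθ/dt = 0.000000/2.5 = 0.0000
ω = 0 → v = (Δx·cos θ + Δy·sin θ)/dt = 1.7500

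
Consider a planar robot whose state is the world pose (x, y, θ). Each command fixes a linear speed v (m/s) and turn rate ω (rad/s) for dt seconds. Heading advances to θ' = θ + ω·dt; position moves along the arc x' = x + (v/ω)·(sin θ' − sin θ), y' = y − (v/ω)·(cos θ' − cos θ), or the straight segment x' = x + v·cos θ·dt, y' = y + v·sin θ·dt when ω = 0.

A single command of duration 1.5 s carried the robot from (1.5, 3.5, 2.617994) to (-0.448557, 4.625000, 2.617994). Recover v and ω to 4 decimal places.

Δθ = 2.617994 − 2.617994 = 0.000000
ω = Δθ/dt = 0.000000/1.5 = 0.0000
ω = 0 → v = (Δx·cos θ + Δy·sin θ)/dt = 1.5000

v = 1.5000, ω = 0.0000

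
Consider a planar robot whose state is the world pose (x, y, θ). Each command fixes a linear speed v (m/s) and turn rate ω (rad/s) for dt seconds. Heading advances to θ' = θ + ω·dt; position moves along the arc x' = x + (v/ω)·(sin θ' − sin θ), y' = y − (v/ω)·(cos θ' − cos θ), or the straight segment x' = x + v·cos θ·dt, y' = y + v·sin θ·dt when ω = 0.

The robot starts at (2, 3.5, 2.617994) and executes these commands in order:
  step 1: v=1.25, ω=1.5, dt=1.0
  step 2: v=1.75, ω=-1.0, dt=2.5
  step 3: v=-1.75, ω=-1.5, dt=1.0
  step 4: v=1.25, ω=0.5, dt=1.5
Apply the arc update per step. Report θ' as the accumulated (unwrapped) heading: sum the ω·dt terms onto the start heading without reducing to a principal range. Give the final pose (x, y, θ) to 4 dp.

step 1: θ'=4.1180 (R=0.8333) → pose (0.8929, 3.2450, 4.1180)
step 2: θ'=1.6180 (R=-1.7500) → pose (-2.3050, 4.1424, 1.6180)
step 3: θ'=0.1180 (R=1.1667) → pose (-3.3330, 2.9288, 0.1180)
step 4: θ'=0.8680 (R=2.5000) → pose (-1.7197, 3.7956, 0.8680)

(-1.7197, 3.7956, 0.8680)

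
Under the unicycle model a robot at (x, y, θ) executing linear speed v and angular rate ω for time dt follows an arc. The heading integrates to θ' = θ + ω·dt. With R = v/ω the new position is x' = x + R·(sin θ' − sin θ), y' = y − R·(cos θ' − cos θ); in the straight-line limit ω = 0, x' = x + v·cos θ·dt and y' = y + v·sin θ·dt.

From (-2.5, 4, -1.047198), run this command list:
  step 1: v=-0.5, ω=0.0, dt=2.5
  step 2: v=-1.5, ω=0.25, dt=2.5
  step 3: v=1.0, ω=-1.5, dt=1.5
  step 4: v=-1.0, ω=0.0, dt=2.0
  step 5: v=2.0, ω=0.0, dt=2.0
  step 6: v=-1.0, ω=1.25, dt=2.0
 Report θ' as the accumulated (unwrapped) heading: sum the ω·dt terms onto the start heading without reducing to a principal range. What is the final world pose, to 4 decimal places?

(-7.8427, 6.9499, -0.1722)

step 1: θ'=-1.0472 (straight) → pose (-3.1250, 5.0825, -1.0472)
step 2: θ'=-0.4222 (R=-6.0000) → pose (-5.8626, 7.5557, -0.4222)
step 3: θ'=-2.6722 (R=-0.6667) → pose (-5.8342, 6.3530, -2.6722)
step 4: θ'=-2.6722 (straight) → pose (-4.0505, 7.2577, -2.6722)
step 5: θ'=-2.6722 (straight) → pose (-7.6179, 5.4483, -2.6722)
step 6: θ'=-0.1722 (R=-0.8000) → pose (-7.8427, 6.9499, -0.1722)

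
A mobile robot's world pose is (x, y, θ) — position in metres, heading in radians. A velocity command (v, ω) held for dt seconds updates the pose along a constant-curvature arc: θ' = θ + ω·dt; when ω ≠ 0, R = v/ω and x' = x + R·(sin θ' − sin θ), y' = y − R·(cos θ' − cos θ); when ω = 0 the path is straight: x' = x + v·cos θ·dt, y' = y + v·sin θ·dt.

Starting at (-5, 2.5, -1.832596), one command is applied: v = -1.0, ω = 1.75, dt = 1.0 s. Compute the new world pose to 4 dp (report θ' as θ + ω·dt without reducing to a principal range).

θ' = -1.8326 + 1.75·1.0 = -0.0826
R = v/ω = -1.0/1.75 = -0.5714
x' = -5 + -0.5714·(sin -0.0826 − sin -1.8326) = -5.5048
y' = 2.5 − -0.5714·(cos -0.0826 − cos -1.8326) = 3.2174

(-5.5048, 3.2174, -0.0826)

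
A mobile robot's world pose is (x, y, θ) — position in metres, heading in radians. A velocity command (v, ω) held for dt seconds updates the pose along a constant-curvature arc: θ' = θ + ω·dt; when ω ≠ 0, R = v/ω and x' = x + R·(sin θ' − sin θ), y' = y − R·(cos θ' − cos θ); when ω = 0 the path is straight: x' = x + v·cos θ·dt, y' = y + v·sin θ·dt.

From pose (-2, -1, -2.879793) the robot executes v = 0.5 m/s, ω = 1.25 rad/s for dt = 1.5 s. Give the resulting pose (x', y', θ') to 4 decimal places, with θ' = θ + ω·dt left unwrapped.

θ' = -2.8798 + 1.25·1.5 = -1.0048
R = v/ω = 0.5/1.25 = 0.4000
x' = -2 + 0.4000·(sin -1.0048 − sin -2.8798) = -2.2341
y' = -1 − 0.4000·(cos -1.0048 − cos -2.8798) = -1.6009

(-2.2341, -1.6009, -1.0048)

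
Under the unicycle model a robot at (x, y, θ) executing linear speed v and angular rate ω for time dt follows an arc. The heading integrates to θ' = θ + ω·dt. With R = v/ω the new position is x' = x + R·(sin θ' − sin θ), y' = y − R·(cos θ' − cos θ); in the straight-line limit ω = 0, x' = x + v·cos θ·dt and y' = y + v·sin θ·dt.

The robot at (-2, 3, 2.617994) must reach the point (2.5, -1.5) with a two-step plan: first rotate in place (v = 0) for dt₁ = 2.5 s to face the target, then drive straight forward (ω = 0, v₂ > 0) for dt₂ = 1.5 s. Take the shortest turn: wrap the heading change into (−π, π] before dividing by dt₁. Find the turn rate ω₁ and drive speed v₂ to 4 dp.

heading to target = atan2(-1.5−3, 2.5−-2) = -0.7854
Δθ = wrap(-0.7854 − 2.6180) = 2.8798; ω₁ = Δθ/dt₁ = 1.1519
distance = √((2.5−-2)² + (-1.5−3)²) = 6.3640; v₂ = distance/dt₂ = 4.2426

ω₁ = 1.1519, v₂ = 4.2426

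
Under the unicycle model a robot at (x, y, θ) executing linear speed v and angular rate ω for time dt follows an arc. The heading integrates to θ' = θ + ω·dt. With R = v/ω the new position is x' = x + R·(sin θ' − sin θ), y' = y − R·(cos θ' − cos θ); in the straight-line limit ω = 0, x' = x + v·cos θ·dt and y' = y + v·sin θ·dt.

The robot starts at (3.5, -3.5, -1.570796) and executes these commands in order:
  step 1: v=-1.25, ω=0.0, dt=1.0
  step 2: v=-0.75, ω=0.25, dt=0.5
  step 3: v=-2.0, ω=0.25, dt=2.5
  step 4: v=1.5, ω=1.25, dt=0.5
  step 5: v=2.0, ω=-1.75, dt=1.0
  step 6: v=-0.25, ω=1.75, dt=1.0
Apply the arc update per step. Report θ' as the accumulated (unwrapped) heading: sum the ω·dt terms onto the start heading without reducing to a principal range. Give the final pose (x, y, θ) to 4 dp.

(2.7731, 0.8735, -0.1958)

step 1: θ'=-1.5708 (straight) → pose (3.5000, -2.2500, -1.5708)
step 2: θ'=-1.4458 (R=-3.0000) → pose (3.4766, -1.8760, -1.4458)
step 3: θ'=-0.8208 (R=-8.0000) → pose (1.3925, 2.5797, -0.8208)
step 4: θ'=-0.1958 (R=1.2000) → pose (2.0371, 2.2206, -0.1958)
step 5: θ'=-1.9458 (R=-1.1429) → pose (2.8782, 0.6810, -1.9458)
step 6: θ'=-0.1958 (R=-0.1429) → pose (2.7731, 0.8735, -0.1958)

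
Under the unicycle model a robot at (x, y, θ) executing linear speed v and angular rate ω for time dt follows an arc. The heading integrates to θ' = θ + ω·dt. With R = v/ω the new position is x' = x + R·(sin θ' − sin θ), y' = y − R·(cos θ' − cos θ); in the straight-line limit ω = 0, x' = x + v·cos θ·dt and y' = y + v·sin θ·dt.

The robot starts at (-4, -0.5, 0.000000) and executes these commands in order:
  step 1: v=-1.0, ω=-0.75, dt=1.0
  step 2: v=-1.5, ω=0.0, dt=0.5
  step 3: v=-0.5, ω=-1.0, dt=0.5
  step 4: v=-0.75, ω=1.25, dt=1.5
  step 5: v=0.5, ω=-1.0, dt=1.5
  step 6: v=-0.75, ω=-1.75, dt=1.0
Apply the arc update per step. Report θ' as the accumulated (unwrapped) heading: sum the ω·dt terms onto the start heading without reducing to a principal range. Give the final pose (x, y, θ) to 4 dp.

step 1: θ'=-0.7500 (R=1.3333) → pose (-4.9089, -0.1423, -0.7500)
step 2: θ'=-0.7500 (straight) → pose (-5.4576, 0.3690, -0.7500)
step 3: θ'=-1.2500 (R=0.5000) → pose (-5.5913, 0.5772, -1.2500)
step 4: θ'=0.6250 (R=-0.6000) → pose (-6.5117, 0.8745, 0.6250)
step 5: θ'=-0.8750 (R=-0.5000) → pose (-5.8354, 0.7896, -0.8750)
step 6: θ'=-2.6250 (R=0.4286) → pose (-5.7182, 1.4369, -2.6250)

(-5.7182, 1.4369, -2.6250)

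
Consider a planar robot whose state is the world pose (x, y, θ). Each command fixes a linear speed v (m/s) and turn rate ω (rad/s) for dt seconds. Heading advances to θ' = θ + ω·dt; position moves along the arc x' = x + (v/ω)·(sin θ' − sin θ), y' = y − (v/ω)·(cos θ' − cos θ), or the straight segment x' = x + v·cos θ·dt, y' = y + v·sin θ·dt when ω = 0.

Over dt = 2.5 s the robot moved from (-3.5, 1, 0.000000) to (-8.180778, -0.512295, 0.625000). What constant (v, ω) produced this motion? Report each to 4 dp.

v = -2.0000, ω = 0.2500

Δθ = 0.625000 − 0.000000 = 0.625000
ω = Δθ/dt = 0.625000/2.5 = 0.2500
R = Δx/(sin θ' − sin θ) = -8.0000
v = R·ω = -8.0000·0.2500 = -2.0000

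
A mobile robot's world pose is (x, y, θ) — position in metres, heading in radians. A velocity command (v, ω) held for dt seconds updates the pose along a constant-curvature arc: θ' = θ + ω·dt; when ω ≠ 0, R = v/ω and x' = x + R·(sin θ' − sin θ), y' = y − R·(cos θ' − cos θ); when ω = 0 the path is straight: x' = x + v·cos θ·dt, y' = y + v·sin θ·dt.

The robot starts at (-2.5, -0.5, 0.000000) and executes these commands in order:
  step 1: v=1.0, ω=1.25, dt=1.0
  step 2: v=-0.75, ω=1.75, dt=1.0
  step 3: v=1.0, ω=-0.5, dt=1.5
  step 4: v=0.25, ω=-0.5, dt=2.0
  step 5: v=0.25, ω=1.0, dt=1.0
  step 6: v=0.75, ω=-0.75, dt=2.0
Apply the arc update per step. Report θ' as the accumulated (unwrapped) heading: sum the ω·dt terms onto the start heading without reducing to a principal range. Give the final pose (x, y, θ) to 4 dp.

step 1: θ'=1.2500 (R=0.8000) → pose (-1.7408, 0.0477, 1.2500)
step 2: θ'=3.0000 (R=-0.4286) → pose (-1.3946, -0.5117, 3.0000)
step 3: θ'=2.2500 (R=-2.0000) → pose (-2.6685, 0.2120, 2.2500)
step 4: θ'=1.2500 (R=-0.5000) → pose (-2.7539, 0.6837, 1.2500)
step 5: θ'=2.2500 (R=0.2500) → pose (-2.7967, 0.9196, 2.2500)
step 6: θ'=0.7500 (R=-1.0000) → pose (-2.7002, 2.2794, 0.7500)

(-2.7002, 2.2794, 0.7500)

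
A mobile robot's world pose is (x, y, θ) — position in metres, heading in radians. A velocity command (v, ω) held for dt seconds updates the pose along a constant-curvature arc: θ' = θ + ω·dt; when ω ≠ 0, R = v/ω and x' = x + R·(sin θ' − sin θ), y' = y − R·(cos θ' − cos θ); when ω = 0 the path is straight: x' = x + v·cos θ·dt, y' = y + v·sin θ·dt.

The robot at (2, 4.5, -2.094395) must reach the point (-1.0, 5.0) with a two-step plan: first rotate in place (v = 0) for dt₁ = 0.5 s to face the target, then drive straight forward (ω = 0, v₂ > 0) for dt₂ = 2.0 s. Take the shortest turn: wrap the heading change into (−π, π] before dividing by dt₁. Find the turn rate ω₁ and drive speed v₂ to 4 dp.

ω₁ = -2.4247, v₂ = 1.5207

heading to target = atan2(5−4.5, -1−2) = 2.9764
Δθ = wrap(2.9764 − -2.0944) = -1.2123; ω₁ = Δθ/dt₁ = -2.4247
distance = √((-1−2)² + (5−4.5)²) = 3.0414; v₂ = distance/dt₂ = 1.5207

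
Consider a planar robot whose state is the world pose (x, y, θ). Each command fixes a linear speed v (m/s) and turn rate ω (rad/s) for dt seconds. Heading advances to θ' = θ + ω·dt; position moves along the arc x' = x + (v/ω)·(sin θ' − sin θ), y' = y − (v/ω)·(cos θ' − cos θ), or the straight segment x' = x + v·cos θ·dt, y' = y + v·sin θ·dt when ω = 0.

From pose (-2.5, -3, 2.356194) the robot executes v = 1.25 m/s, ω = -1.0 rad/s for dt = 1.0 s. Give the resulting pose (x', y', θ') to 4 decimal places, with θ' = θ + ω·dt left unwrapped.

(-2.8374, -1.8499, 1.3562)

θ' = 2.3562 + -1.0·1.0 = 1.3562
R = v/ω = 1.25/-1.0 = -1.2500
x' = -2.5 + -1.2500·(sin 1.3562 − sin 2.3562) = -2.8374
y' = -3 − -1.2500·(cos 1.3562 − cos 2.3562) = -1.8499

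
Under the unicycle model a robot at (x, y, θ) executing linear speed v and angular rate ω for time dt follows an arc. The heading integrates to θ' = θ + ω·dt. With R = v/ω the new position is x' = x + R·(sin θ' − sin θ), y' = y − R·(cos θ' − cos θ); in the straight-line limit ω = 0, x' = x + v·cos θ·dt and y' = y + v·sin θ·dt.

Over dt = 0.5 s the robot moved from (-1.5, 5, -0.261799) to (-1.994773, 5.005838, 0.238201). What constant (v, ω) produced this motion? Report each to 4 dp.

v = -1.0000, ω = 1.0000

Δθ = 0.238201 − -0.261799 = 0.500000
ω = Δθ/dt = 0.500000/0.5 = 1.0000
R = Δx/(sin θ' − sin θ) = -1.0000
v = R·ω = -1.0000·1.0000 = -1.0000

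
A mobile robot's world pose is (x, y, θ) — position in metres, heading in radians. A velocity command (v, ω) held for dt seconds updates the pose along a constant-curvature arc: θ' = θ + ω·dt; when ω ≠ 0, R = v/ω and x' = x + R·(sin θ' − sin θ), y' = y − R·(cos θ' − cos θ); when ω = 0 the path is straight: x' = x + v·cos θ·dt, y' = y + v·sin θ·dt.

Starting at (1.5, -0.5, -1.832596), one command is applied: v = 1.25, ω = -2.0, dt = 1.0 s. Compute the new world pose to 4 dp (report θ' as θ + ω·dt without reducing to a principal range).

θ' = -1.8326 + -2.0·1.0 = -3.8326
R = v/ω = 1.25/-2.0 = -0.6250
x' = 1.5 + -0.6250·(sin -3.8326 − sin -1.8326) = 0.4980
y' = -0.5 − -0.6250·(cos -3.8326 − cos -1.8326) = -0.8199

(0.4980, -0.8199, -3.8326)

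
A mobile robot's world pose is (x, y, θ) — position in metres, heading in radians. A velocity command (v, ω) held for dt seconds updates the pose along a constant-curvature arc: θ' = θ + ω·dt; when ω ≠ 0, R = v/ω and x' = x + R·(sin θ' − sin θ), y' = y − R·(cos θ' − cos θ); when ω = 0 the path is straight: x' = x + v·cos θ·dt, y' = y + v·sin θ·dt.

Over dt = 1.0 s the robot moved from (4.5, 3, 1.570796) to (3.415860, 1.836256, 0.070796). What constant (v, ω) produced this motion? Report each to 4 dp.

v = -1.7500, ω = -1.5000

Δθ = 0.070796 − 1.570796 = -1.500000
ω = Δθ/dt = -1.500000/1.0 = -1.5000
R = −Δy/(cos θ' − cos θ) = 1.1667
v = R·ω = 1.1667·-1.5000 = -1.7500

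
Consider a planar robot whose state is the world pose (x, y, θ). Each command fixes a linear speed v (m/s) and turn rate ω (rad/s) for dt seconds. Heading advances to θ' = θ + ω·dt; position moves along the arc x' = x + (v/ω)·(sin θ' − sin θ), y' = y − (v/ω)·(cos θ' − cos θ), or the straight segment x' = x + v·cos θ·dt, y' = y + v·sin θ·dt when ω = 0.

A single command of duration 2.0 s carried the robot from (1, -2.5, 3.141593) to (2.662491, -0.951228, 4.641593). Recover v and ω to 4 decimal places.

v = -1.2500, ω = 0.7500

Δθ = 4.641593 − 3.141593 = 1.500000
ω = Δθ/dt = 1.500000/2.0 = 0.7500
R = Δx/(sin θ' − sin θ) = -1.6667
v = R·ω = -1.6667·0.7500 = -1.2500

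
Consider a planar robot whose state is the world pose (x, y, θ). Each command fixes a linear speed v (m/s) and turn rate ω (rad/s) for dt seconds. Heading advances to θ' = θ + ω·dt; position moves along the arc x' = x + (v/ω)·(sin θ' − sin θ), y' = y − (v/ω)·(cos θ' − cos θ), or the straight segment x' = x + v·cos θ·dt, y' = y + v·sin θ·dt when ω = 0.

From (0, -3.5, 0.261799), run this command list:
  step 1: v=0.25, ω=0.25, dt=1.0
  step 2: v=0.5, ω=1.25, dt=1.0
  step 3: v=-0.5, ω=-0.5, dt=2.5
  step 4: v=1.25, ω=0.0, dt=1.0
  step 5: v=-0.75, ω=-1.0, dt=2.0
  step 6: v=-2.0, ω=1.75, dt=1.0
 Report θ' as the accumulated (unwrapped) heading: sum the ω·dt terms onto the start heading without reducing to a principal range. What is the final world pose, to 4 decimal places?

(-1.5240, -1.8291, 0.2618)

step 1: θ'=0.5118 (R=1.0000) → pose (0.2309, -3.4059, 0.5118)
step 2: θ'=1.7618 (R=0.4000) → pose (0.4278, -2.9813, 1.7618)
step 3: θ'=0.5118 (R=1.0000) → pose (-0.0643, -4.0430, 0.5118)
step 4: θ'=0.5118 (straight) → pose (1.0255, -3.4308, 0.5118)
step 5: θ'=-1.4882 (R=0.7500) → pose (-0.0892, -2.8388, -1.4882)
step 6: θ'=0.2618 (R=-1.1429) → pose (-1.5240, -1.8291, 0.2618)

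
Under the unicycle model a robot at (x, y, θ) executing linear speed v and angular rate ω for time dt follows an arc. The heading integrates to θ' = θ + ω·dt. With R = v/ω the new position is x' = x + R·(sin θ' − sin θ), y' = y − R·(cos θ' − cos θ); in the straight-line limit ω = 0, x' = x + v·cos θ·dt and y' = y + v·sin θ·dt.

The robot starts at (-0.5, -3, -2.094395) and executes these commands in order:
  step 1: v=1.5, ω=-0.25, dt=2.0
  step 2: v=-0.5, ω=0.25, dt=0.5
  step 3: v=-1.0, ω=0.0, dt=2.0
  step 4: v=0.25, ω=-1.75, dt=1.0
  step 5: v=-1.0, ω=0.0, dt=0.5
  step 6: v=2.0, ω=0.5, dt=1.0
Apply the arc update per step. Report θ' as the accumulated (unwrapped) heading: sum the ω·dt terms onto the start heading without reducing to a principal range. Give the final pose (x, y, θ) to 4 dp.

step 1: θ'=-2.5944 (R=-6.0000) → pose (-2.5744, -5.1239, -2.5944)
step 2: θ'=-2.4694 (R=-2.0000) → pose (-2.3696, -4.9809, -2.4694)
step 3: θ'=-2.4694 (straight) → pose (-0.8046, -3.7354, -2.4694)
step 4: θ'=-4.2194 (R=-0.1429) → pose (-1.0194, -3.6913, -4.2194)
step 5: θ'=-4.2194 (straight) → pose (-0.7828, -4.1317, -4.2194)
step 6: θ'=-3.7194 (R=4.0000) → pose (-2.1218, -2.6741, -3.7194)

(-2.1218, -2.6741, -3.7194)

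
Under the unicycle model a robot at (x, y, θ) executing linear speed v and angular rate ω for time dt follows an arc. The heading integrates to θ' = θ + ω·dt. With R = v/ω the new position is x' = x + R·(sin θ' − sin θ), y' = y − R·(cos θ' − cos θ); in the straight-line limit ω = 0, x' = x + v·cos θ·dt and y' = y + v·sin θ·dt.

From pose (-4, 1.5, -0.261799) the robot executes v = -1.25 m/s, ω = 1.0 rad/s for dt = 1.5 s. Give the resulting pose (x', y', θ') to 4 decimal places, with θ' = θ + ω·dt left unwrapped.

(-5.5050, 0.7007, 1.2382)

θ' = -0.2618 + 1.0·1.5 = 1.2382
R = v/ω = -1.25/1.0 = -1.2500
x' = -4 + -1.2500·(sin 1.2382 − sin -0.2618) = -5.5050
y' = 1.5 − -1.2500·(cos 1.2382 − cos -0.2618) = 0.7007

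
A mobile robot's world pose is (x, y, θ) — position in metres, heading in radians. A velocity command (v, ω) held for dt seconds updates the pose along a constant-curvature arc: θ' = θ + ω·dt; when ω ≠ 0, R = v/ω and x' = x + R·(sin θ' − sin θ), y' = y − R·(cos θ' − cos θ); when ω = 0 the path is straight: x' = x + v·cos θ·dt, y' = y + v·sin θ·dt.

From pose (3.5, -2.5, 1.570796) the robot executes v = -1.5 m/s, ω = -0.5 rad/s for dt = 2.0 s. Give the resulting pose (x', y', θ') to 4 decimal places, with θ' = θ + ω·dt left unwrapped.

(2.1209, -5.0244, 0.5708)

θ' = 1.5708 + -0.5·2.0 = 0.5708
R = v/ω = -1.5/-0.5 = 3.0000
x' = 3.5 + 3.0000·(sin 0.5708 − sin 1.5708) = 2.1209
y' = -2.5 − 3.0000·(cos 0.5708 − cos 1.5708) = -5.0244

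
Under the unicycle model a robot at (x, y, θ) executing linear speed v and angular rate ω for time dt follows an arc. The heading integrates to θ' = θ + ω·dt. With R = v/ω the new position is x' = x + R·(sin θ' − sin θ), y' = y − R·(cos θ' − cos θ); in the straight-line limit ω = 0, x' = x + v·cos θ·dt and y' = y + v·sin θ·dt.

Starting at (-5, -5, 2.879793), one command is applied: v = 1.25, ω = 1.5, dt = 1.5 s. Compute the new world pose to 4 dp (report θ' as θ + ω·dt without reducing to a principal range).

θ' = 2.8798 + 1.5·1.5 = 5.1298
R = v/ω = 1.25/1.5 = 0.8333
x' = -5 + 0.8333·(sin 5.1298 − sin 2.8798) = -5.9775
y' = -5 − 0.8333·(cos 5.1298 − cos 2.8798) = -6.1428

(-5.9775, -6.1428, 5.1298)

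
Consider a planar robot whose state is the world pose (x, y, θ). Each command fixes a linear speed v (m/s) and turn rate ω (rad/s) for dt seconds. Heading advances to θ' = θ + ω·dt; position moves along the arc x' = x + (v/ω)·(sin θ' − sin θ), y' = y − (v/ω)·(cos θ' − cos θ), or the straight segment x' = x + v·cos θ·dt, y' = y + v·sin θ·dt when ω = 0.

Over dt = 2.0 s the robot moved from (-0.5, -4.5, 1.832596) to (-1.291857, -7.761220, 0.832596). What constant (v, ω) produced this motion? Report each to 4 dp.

v = -1.7500, ω = -0.5000

Δθ = 0.832596 − 1.832596 = -1.000000
ω = Δθ/dt = -1.000000/2.0 = -0.5000
R = −Δy/(cos θ' − cos θ) = 3.5000
v = R·ω = 3.5000·-0.5000 = -1.7500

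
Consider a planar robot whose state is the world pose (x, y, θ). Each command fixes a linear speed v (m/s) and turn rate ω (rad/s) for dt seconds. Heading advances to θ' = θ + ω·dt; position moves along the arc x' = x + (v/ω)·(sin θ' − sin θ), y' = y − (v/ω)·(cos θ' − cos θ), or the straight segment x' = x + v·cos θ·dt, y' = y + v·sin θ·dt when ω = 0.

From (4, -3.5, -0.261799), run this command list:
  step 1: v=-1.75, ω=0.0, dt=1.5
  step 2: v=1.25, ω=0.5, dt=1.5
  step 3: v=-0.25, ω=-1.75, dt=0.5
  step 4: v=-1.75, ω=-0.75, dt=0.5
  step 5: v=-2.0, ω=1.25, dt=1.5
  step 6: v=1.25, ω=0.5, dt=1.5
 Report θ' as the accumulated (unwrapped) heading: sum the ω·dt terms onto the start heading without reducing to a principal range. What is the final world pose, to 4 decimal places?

step 1: θ'=-0.2618 (straight) → pose (1.4644, -2.8206, -0.2618)
step 2: θ'=0.4882 (R=2.5000) → pose (3.2841, -2.6137, 0.4882)
step 3: θ'=-0.3868 (R=0.1429) → pose (3.1632, -2.6199, -0.3868)
step 4: θ'=-0.7618 (R=2.3333) → pose (2.4329, -2.1473, -0.7618)
step 5: θ'=1.1132 (R=-1.6000) → pose (-0.1069, -2.5982, 1.1132)
step 6: θ'=1.8632 (R=2.5000) → pose (0.0442, -0.7731, 1.8632)

(0.0442, -0.7731, 1.8632)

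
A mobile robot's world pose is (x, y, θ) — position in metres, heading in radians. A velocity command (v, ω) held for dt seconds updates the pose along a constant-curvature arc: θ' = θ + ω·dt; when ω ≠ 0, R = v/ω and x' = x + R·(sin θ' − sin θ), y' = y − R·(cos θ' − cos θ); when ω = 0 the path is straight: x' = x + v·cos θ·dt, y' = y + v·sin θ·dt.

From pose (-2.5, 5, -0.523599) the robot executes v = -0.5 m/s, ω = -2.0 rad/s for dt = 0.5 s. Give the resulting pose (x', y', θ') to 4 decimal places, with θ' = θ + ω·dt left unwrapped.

θ' = -0.5236 + -2.0·0.5 = -1.5236
R = v/ω = -0.5/-2.0 = 0.2500
x' = -2.5 + 0.2500·(sin -1.5236 − sin -0.5236) = -2.6247
y' = 5 − 0.2500·(cos -1.5236 − cos -0.5236) = 5.2047

(-2.6247, 5.2047, -1.5236)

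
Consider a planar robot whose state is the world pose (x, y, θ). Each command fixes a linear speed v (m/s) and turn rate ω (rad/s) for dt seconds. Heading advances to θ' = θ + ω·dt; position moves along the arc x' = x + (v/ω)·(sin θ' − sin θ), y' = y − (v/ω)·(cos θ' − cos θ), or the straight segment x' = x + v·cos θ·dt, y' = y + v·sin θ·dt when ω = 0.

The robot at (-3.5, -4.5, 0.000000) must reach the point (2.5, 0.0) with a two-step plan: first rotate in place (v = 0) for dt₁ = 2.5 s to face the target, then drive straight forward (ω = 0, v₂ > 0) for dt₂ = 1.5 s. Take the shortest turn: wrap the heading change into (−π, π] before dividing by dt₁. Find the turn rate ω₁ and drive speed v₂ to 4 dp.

ω₁ = 0.2574, v₂ = 5.0000

heading to target = atan2(0−-4.5, 2.5−-3.5) = 0.6435
Δθ = wrap(0.6435 − 0.0000) = 0.6435; ω₁ = Δθ/dt₁ = 0.2574
distance = √((2.5−-3.5)² + (0−-4.5)²) = 7.5000; v₂ = distance/dt₂ = 5.0000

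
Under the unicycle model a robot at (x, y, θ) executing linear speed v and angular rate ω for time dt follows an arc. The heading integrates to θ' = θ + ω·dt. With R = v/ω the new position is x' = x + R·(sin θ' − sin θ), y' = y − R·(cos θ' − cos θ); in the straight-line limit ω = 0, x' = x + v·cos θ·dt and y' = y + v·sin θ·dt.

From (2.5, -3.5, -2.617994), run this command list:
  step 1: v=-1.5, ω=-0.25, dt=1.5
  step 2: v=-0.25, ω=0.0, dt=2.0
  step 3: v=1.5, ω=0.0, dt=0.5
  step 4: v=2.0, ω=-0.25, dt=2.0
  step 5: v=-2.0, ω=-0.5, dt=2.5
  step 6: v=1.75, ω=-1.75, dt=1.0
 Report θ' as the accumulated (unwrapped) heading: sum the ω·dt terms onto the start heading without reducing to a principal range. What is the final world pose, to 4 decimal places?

step 1: θ'=-2.9930 (R=6.0000) → pose (4.6117, -2.7623, -2.9930)
step 2: θ'=-2.9930 (straight) → pose (5.1062, -2.6882, -2.9930)
step 3: θ'=-2.9930 (straight) → pose (4.3644, -2.7993, -2.9930)
step 4: θ'=-3.4930 (R=-8.0000) → pose (0.4263, -2.3986, -3.4930)
step 5: θ'=-4.7430 (R=4.0000) → pose (3.0476, -6.2765, -4.7430)
step 6: θ'=-6.4930 (R=-1.0000) → pose (4.2554, -5.3291, -6.4930)

(4.2554, -5.3291, -6.4930)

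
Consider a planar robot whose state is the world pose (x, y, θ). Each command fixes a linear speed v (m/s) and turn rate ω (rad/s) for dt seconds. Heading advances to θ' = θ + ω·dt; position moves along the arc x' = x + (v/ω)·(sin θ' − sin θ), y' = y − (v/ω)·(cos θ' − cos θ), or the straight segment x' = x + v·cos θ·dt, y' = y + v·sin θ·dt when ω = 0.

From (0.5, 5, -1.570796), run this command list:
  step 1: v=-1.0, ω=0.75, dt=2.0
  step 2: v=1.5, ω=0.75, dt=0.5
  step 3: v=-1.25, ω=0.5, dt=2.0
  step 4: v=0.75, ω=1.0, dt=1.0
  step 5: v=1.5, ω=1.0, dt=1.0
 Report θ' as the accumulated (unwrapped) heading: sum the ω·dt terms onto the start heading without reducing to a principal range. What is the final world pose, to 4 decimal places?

(-3.1848, 5.8660, 3.3042)

step 1: θ'=-0.0708 (R=-1.3333) → pose (-0.7390, 6.3300, -0.0708)
step 2: θ'=0.3042 (R=2.0000) → pose (0.0015, 6.4168, 0.3042)
step 3: θ'=1.3042 (R=-2.5000) → pose (-1.6613, 4.6902, 1.3042)
step 4: θ'=2.3042 (R=0.7500) → pose (-1.8277, 5.3898, 2.3042)
step 5: θ'=3.3042 (R=1.5000) → pose (-3.1848, 5.8660, 3.3042)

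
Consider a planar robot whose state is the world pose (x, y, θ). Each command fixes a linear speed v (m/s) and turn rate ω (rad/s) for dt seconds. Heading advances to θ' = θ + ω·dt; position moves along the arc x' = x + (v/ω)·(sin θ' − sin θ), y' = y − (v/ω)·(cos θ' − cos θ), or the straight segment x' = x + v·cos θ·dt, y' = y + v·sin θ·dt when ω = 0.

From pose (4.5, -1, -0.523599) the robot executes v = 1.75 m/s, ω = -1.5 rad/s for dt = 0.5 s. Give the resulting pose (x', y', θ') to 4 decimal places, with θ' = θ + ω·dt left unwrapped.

(5.0322, -1.6687, -1.2736)

θ' = -0.5236 + -1.5·0.5 = -1.2736
R = v/ω = 1.75/-1.5 = -1.1667
x' = 4.5 + -1.1667·(sin -1.2736 − sin -0.5236) = 5.0322
y' = -1 − -1.1667·(cos -1.2736 − cos -0.5236) = -1.6687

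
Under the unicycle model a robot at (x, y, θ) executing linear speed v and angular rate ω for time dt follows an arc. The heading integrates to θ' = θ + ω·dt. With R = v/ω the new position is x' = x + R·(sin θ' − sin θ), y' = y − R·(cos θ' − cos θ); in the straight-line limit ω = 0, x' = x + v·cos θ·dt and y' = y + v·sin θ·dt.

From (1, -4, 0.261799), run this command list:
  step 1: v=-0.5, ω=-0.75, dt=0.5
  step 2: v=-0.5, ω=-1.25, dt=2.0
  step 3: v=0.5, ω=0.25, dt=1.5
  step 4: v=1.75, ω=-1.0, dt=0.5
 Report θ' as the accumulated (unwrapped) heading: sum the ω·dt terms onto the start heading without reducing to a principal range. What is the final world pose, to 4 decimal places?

(-0.6545, -4.2913, -2.7382)

step 1: θ'=-0.1132 (R=0.6667) → pose (0.7521, -4.0184, -0.1132)
step 2: θ'=-2.6132 (R=0.4000) → pose (0.5957, -3.2756, -2.6132)
step 3: θ'=-2.2382 (R=2.0000) → pose (0.0331, -3.7649, -2.2382)
step 4: θ'=-2.7382 (R=-1.7500) → pose (-0.6545, -4.2913, -2.7382)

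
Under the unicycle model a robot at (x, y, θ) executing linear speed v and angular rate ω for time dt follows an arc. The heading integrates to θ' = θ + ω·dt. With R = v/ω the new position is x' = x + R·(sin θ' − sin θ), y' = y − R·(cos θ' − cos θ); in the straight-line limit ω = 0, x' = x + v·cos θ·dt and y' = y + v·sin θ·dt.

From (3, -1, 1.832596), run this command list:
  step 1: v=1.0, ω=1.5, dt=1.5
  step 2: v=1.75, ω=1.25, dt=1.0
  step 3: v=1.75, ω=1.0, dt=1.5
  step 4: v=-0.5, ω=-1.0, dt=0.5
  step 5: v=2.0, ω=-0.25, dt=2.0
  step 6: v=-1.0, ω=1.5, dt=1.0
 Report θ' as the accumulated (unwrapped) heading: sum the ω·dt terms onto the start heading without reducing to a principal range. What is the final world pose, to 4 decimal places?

step 1: θ'=4.0826 (R=0.6667) → pose (1.8173, -0.7799, 4.0826)
step 2: θ'=5.3326 (R=1.4000) → pose (1.8094, -2.4181, 5.3326)
step 3: θ'=6.8326 (R=1.7500) → pose (4.1473, -2.8935, 6.8326)
step 4: θ'=6.3326 (R=0.5000) → pose (3.9109, -2.9665, 6.3326)
step 5: θ'=5.8326 (R=-8.0000) → pose (7.7900, -3.7552, 5.8326)
step 6: θ'=7.3326 (R=-0.6667) → pose (6.9216, -4.0233, 7.3326)

(6.9216, -4.0233, 7.3326)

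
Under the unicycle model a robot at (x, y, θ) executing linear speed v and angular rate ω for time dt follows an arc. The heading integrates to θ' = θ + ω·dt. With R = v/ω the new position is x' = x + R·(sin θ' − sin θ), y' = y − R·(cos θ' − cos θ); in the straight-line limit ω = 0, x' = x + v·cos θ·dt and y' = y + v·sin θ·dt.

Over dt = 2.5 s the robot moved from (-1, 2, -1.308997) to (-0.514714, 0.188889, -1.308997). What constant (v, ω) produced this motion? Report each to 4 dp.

Δθ = -1.308997 − -1.308997 = 0.000000
ω = Δθ/dt = 0.000000/2.5 = 0.0000
ω = 0 → v = (Δx·cos θ + Δy·sin θ)/dt = 0.7500

v = 0.7500, ω = 0.0000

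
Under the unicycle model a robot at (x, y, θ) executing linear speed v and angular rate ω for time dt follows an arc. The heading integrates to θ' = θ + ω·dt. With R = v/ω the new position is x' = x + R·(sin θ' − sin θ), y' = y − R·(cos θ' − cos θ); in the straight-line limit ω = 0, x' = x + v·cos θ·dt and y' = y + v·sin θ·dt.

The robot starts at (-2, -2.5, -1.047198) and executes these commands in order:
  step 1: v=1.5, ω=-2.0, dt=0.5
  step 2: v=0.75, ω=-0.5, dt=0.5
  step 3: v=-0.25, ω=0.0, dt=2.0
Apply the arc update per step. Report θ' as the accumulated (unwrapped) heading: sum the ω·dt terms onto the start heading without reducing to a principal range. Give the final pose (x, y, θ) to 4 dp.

step 1: θ'=-2.0472 (R=-0.7500) → pose (-1.9830, -3.2189, -2.0472)
step 2: θ'=-2.2972 (R=-1.5000) → pose (-2.1947, -3.5273, -2.2972)
step 3: θ'=-2.2972 (straight) → pose (-1.8626, -3.1536, -2.2972)

(-1.8626, -3.1536, -2.2972)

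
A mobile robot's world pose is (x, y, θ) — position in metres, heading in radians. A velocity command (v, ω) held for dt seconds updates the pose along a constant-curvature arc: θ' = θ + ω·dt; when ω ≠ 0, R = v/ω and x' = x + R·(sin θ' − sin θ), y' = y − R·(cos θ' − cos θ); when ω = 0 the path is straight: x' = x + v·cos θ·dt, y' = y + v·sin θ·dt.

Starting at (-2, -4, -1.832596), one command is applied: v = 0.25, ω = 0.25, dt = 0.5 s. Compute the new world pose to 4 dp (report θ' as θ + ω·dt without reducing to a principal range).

θ' = -1.8326 + 0.25·0.5 = -1.7076
R = v/ω = 0.25/0.25 = 1.0000
x' = -2 + 1.0000·(sin -1.7076 − sin -1.8326) = -2.0247
y' = -4 − 1.0000·(cos -1.7076 − cos -1.8326) = -4.1224

(-2.0247, -4.1224, -1.7076)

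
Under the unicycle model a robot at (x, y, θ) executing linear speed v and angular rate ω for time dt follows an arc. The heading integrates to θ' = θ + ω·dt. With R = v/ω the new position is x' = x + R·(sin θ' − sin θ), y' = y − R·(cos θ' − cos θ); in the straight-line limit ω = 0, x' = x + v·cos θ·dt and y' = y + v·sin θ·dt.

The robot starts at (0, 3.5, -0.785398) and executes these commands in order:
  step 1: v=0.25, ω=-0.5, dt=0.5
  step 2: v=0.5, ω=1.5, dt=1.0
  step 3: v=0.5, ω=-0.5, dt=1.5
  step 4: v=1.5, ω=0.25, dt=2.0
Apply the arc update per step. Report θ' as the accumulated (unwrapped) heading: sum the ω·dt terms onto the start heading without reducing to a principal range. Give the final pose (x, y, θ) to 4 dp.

step 1: θ'=-1.0354 (R=-0.5000) → pose (0.0765, 3.4015, -1.0354)
step 2: θ'=0.4646 (R=0.3333) → pose (0.5125, 3.2736, 0.4646)
step 3: θ'=-0.2854 (R=-1.0000) → pose (1.2421, 3.3391, -0.2854)
step 4: θ'=0.2146 (R=6.0000) → pose (4.2091, 3.2341, 0.2146)

(4.2091, 3.2341, 0.2146)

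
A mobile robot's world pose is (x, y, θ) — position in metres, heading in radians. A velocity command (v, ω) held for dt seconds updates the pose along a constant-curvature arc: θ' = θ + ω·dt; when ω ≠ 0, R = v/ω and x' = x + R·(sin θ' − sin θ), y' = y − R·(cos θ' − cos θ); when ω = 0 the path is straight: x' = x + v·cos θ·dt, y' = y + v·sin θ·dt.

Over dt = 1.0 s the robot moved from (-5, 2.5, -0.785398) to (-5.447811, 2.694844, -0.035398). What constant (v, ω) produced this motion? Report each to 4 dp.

v = -0.5000, ω = 0.7500

Δθ = -0.035398 − -0.785398 = 0.750000
ω = Δθ/dt = 0.750000/1.0 = 0.7500
R = Δx/(sin θ' − sin θ) = -0.6667
v = R·ω = -0.6667·0.7500 = -0.5000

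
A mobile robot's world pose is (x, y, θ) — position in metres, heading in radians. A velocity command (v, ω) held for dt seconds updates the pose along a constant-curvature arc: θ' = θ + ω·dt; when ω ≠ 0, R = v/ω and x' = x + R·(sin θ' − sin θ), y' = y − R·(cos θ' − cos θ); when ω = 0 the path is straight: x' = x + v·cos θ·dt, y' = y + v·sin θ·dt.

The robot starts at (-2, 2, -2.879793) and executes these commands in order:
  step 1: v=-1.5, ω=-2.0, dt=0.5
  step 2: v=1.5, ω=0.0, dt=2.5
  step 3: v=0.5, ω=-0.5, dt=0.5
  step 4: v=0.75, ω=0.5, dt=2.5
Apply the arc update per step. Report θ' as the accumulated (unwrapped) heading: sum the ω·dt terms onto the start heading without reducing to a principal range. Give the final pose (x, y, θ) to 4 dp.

(-5.8778, 5.1670, -2.8798)

step 1: θ'=-3.8798 (R=0.7500) → pose (-1.3012, 1.8303, -3.8798)
step 2: θ'=-3.8798 (straight) → pose (-4.0750, 4.3539, -3.8798)
step 3: θ'=-4.1298 (R=-1.0000) → pose (-4.2370, 4.5434, -4.1298)
step 4: θ'=-2.8798 (R=1.5000) → pose (-5.8778, 5.1670, -2.8798)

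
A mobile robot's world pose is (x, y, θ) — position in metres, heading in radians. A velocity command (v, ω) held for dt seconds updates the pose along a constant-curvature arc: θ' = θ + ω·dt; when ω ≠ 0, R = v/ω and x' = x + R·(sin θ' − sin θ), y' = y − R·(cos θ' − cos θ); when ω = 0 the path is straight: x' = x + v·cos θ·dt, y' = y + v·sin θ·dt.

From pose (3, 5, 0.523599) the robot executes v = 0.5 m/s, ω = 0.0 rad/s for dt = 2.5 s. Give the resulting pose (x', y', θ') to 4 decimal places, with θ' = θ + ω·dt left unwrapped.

(4.0825, 5.6250, 0.5236)

θ' = 0.5236 + 0.0·2.5 = 0.5236
ω = 0 → straight: x' = 3 + 0.5·cos(0.5236)·2.5 = 4.0825
y' = 5 + 0.5·sin(0.5236)·2.5 = 5.6250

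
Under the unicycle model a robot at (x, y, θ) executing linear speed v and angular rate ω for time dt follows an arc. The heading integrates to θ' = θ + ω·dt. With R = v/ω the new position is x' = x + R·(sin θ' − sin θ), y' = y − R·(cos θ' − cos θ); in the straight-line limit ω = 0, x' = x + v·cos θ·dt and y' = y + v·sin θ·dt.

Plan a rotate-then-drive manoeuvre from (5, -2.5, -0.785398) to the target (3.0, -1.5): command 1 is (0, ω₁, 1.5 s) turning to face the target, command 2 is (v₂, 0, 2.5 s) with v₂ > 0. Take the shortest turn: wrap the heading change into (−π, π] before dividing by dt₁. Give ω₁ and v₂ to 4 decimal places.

heading to target = atan2(-1.5−-2.5, 3−5) = 2.6779
Δθ = wrap(2.6779 − -0.7854) = -2.8198; ω₁ = Δθ/dt₁ = -1.8799
distance = √((3−5)² + (-1.5−-2.5)²) = 2.2361; v₂ = distance/dt₂ = 0.8944

ω₁ = -1.8799, v₂ = 0.8944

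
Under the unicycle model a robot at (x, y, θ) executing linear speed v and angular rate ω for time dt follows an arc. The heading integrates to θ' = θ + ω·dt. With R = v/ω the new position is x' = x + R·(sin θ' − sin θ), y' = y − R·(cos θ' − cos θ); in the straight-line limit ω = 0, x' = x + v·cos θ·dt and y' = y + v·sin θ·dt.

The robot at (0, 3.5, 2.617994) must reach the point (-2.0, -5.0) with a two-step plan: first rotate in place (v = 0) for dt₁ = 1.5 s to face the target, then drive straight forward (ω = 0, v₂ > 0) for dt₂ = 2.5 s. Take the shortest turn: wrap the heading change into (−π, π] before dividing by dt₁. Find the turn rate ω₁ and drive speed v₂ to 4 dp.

heading to target = atan2(-5−3.5, -2−0) = -1.8019
Δθ = wrap(-1.8019 − 2.6180) = 1.8633; ω₁ = Δθ/dt₁ = 1.2422
distance = √((-2−0)² + (-5−3.5)²) = 8.7321; v₂ = distance/dt₂ = 3.4928

ω₁ = 1.2422, v₂ = 3.4928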